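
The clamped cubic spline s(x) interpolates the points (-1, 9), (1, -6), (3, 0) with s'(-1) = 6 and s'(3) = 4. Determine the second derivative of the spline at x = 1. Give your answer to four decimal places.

16.7500

Put M_i = s'' at the i-th knot. Here h = (2, 2) and Δ = (-15/2, 3), so the interior equations h_(i-1)·M_(i-1) + 2(h_(i-1)+h_i)·M_i + h_i·M_(i+1) = 6(Δ_i − Δ_(i-1)) read
  2·M_0 + 8·M_1 + 2·M_2 = 6(Δ_1 - Δ_0) = 63
Clamped end conditions give two more equations: 2h_0·M_0 + h_0·M_1 = 6(Δ_0 - s'(-1)) = -81 and h_1·M_1 + 2h_1·M_2 = 6(s'(3) - Δ_1) = 6.
Forward elimination and back-substitution give M_0 = -229/8, M_1 = 67/4, M_2 = -55/8.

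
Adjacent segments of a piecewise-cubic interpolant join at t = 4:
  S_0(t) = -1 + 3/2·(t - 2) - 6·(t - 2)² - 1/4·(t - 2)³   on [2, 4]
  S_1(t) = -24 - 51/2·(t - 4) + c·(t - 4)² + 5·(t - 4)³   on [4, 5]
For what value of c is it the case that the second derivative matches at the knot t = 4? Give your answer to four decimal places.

-7.5000

S_0''(t) = -12 - 3/2·(t - 2), so S_0''(4) = -15. On the right, S_1''(4) = 2c, so c = -15/2.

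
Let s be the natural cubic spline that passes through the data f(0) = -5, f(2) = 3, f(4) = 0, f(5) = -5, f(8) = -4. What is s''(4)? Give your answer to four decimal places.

-3.1163

Put M_i = s'' at the i-th knot. Here h = (2, 2, 1, 3) and Δ = (4, -3/2, -5, 1/3), so the interior equations h_(i-1)·M_(i-1) + 2(h_(i-1)+h_i)·M_i + h_i·M_(i+1) = 6(Δ_i − Δ_(i-1)) read
  2·M_0 + 8·M_1 + 2·M_2 = 6(Δ_1 - Δ_0) = -33
  2·M_1 + 6·M_2 + 1·M_3 = 6(Δ_2 - Δ_1) = -21
  1·M_2 + 8·M_3 + 3·M_4 = 6(Δ_3 - Δ_2) = 32
Natural end conditions: M_0 = M_4 = 0.
Forward elimination and back-substitution give M_0 = 0, M_1 = -1151/344, M_2 = -134/43, M_3 = 755/172, M_4 = 0.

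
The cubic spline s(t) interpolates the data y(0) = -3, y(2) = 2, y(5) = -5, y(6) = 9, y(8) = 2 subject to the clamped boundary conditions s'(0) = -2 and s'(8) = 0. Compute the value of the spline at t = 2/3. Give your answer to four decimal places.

-2.1590

Write M_i for s''(x_i). With h_i = 2, 3, 1, 2 and divided differences Δ_i = 5/2, -7/3, 14, -7/2, the continuity of s' gives the tridiagonal system
  2·M_0 + 10·M_1 + 3·M_2 = 6(Δ_1 - Δ_0) = -29
  3·M_1 + 8·M_2 + 1·M_3 = 6(Δ_2 - Δ_1) = 98
  1·M_2 + 6·M_3 + 2·M_4 = 6(Δ_3 - Δ_2) = -105
Clamped end conditions give two more equations: 2h_0·M_0 + h_0·M_1 = 6(Δ_0 - s'(0)) = 27 and h_3·M_3 + 2h_3·M_4 = 6(s'(8) - Δ_3) = 21.
Forward elimination and back-substitution give M_0 = 845/68, M_1 = -193/17, M_2 = 2029/102, M_3 = -1381/51, M_4 = 3833/204.
On [0, 2], s(t) = -3 - 2·t + 845/136·t² - 539/272·t³.
With t = 2/3: s(2/3) = -991/459.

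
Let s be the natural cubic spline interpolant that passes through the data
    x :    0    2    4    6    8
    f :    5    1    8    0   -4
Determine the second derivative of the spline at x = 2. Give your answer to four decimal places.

With M_i denoting the second derivative at x_i, h_i = 2, 2, 2, 2, and Δ_i = (y_(i+1) − y_i)/h_i = -2, 7/2, -4, -2:
  2·M_0 + 8·M_1 + 2·M_2 = 6(Δ_1 - Δ_0) = 33
  2·M_1 + 8·M_2 + 2·M_3 = 6(Δ_2 - Δ_1) = -45
  2·M_2 + 8·M_3 + 2·M_4 = 6(Δ_3 - Δ_2) = 12
Natural end conditions: M_0 = M_4 = 0.
Solving the tridiagonal system: M_0 = 0, M_1 = 687/112, M_2 = -225/28, M_3 = 393/112, M_4 = 0.

6.1339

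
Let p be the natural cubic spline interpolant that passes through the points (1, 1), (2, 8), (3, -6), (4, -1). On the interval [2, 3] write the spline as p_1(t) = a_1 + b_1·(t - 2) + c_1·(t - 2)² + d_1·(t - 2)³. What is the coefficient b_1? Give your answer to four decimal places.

Write M_i for p''(x_i). With h_i = 1, 1, 1 and divided differences Δ_i = 7, -14, 5, the continuity of p' gives the tridiagonal system
  1·M_0 + 4·M_1 + 1·M_2 = 6(Δ_1 - Δ_0) = -126
  1·M_1 + 4·M_2 + 1·M_3 = 6(Δ_2 - Δ_1) = 114
Natural end conditions: M_0 = M_3 = 0.
Solving the tridiagonal system: M_0 = 0, M_1 = -206/5, M_2 = 194/5, M_3 = 0.
On [2, 3], with p_1(t) = a_1 + b_1·(t - 2) + c_1·(t - 2)² + d_1·(t - 2)³: c_1 = M_1/2 = -103/5, d_1 = (M_2 - M_1)/(6h_1) = 40/3, b_1 = Δ_1 - h_1(2M_1 + M_2)/6 = -101/15.

-6.7333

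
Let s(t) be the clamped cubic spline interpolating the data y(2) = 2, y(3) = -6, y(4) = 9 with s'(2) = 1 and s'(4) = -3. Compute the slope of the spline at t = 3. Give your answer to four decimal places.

5.7500

Write M_i for s''(x_i). With h_i = 1, 1 and divided differences Δ_i = -8, 15, the continuity of s' gives the tridiagonal system
  1·M_0 + 4·M_1 + 1·M_2 = 6(Δ_1 - Δ_0) = 138
Clamped end conditions give two more equations: 2h_0·M_0 + h_0·M_1 = 6(Δ_0 - s'(2)) = -54 and h_1·M_1 + 2h_1·M_2 = 6(s'(4) - Δ_1) = -108.
Solving the tridiagonal system: M_0 = -127/2, M_1 = 73, M_2 = -181/2.
On [3, 4], s'(t) = b_1 + 2c_1·(t - 3) + 3d_1·(t - 3)² with b_1 = Δ_1 - h_1(2M_1 + M_2)/6 = 23/4, c_1 = M_1/2 = 73/2, d_1 = (M_2 - M_1)/(6h_1) = -109/4. So s'(3) = 23/4.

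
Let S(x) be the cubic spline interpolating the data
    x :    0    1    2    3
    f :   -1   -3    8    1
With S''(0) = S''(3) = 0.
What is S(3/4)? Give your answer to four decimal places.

-4.0313

Write M_i for S''(x_i). With h_i = 1, 1, 1 and divided differences Δ_i = -2, 11, -7, the continuity of S' gives the tridiagonal system
  1·M_0 + 4·M_1 + 1·M_2 = 6(Δ_1 - Δ_0) = 78
  1·M_1 + 4·M_2 + 1·M_3 = 6(Δ_2 - Δ_1) = -108
Natural end conditions: M_0 = M_3 = 0.
Solving the tridiagonal system: M_0 = 0, M_1 = 28, M_2 = -34, M_3 = 0.
On [0, 1], S(x) = -1 - 20/3·x + 0·x² + 14/3·x³.
With x = 3/4: S(3/4) = -129/32.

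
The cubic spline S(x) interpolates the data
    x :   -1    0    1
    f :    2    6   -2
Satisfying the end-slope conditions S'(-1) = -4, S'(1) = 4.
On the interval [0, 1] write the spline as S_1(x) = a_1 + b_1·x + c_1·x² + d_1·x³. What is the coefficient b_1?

-3

Write σ_i for S''(x_i). With h_i = 1, 1 and divided differences Δ_i = 4, -8, the continuity of S' gives the tridiagonal system
  1·σ_0 + 4·σ_1 + 1·σ_2 = 6(Δ_1 - Δ_0) = -72
Clamped end conditions give two more equations: 2h_0·σ_0 + h_0·σ_1 = 6(Δ_0 - S'(-1)) = 48 and h_1·σ_1 + 2h_1·σ_2 = 6(S'(1) - Δ_1) = 72.
Forward elimination and back-substitution give σ_0 = 46, σ_1 = -44, σ_2 = 58.
On [0, 1], with S_1(x) = a_1 + b_1·x + c_1·x² + d_1·x³: c_1 = σ_1/2 = -22, d_1 = (σ_2 - σ_1)/(6h_1) = 17, b_1 = Δ_1 - h_1(2σ_1 + σ_2)/6 = -3.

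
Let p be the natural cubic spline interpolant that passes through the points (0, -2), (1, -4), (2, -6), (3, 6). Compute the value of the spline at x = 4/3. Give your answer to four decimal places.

-5.4272

Write m_i for p''(x_i). With h_i = 1, 1, 1 and divided differences Δ_i = -2, -2, 12, the continuity of p' gives the tridiagonal system
  1·m_0 + 4·m_1 + 1·m_2 = 6(Δ_1 - Δ_0) = 0
  1·m_1 + 4·m_2 + 1·m_3 = 6(Δ_2 - Δ_1) = 84
Natural end conditions: m_0 = m_3 = 0.
Solving the tridiagonal system: m_0 = 0, m_1 = -28/5, m_2 = 112/5, m_3 = 0.
On [1, 2], p(x) = -4 - 58/15·(x - 1) - 14/5·(x - 1)² + 14/3·(x - 1)³.
With (x - 1) = 1/3: p(4/3) = -2198/405.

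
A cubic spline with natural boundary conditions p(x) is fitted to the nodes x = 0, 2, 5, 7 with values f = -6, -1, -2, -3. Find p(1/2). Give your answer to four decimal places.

-4.4633

Let σ_i = p''(x_i). Step sizes h_i = 2, 3, 2; slopes of the chords Δ_i = (y_(i+1) - y_i)/h_i = 5/2, -1/3, -1/2.
  2·σ_0 + 10·σ_1 + 3·σ_2 = 6(Δ_1 - Δ_0) = -17
  3·σ_1 + 10·σ_2 + 2·σ_3 = 6(Δ_2 - Δ_1) = -1
Natural end conditions: σ_0 = σ_3 = 0.
Solving: σ_0 = 0, σ_1 = -167/91, σ_2 = 41/91, σ_3 = 0.
On [0, 2], p(x) = -6 + 1699/546·x + 0·x² - 167/1092·x³.
With x = 1/2: p(1/2) = -12997/2912.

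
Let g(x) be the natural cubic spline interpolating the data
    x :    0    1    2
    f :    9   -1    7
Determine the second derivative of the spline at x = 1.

Put M_i = g'' at the i-th knot. Here h = (1, 1) and Δ = (-10, 8), so the interior equations h_(i-1)·M_(i-1) + 2(h_(i-1)+h_i)·M_i + h_i·M_(i+1) = 6(Δ_i − Δ_(i-1)) read
  1·M_0 + 4·M_1 + 1·M_2 = 6(Δ_1 - Δ_0) = 108
Natural end conditions: M_0 = M_2 = 0.
Forward elimination and back-substitution give M_0 = 0, M_1 = 27, M_2 = 0.

27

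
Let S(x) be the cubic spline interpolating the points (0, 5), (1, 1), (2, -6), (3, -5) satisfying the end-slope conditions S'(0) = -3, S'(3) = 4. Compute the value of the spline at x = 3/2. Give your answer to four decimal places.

Put σ_i = S'' at the i-th knot. Here h = (1, 1, 1) and Δ = (-4, -7, 1), so the interior equations h_(i-1)·σ_(i-1) + 2(h_(i-1)+h_i)·σ_i + h_i·σ_(i+1) = 6(Δ_i − Δ_(i-1)) read
  1·σ_0 + 4·σ_1 + 1·σ_2 = 6(Δ_1 - Δ_0) = -18
  1·σ_1 + 4·σ_2 + 1·σ_3 = 6(Δ_2 - Δ_1) = 48
Clamped end conditions give two more equations: 2h_0·σ_0 + h_0·σ_1 = 6(Δ_0 - S'(0)) = -6 and h_2·σ_2 + 2h_2·σ_3 = 6(S'(3) - Δ_2) = 18.
Forward elimination and back-substitution give σ_0 = 16/15, σ_1 = -122/15, σ_2 = 202/15, σ_3 = 34/15.
On [1, 2], S(x) = 1 - 98/15·(x - 1) - 61/15·(x - 1)² + 18/5·(x - 1)³.
With (x - 1) = 1/2: S(3/2) = -17/6.

-2.8333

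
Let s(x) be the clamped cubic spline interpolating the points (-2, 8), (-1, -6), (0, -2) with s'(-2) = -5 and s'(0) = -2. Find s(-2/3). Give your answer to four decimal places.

Let m_i = s''(x_i). Step sizes h_i = 1, 1; slopes of the chords Δ_i = (y_(i+1) - y_i)/h_i = -14, 4.
  1·m_0 + 4·m_1 + 1·m_2 = 6(Δ_1 - Δ_0) = 108
Clamped end conditions give two more equations: 2h_0·m_0 + h_0·m_1 = 6(Δ_0 - s'(-2)) = -54 and h_1·m_1 + 2h_1·m_2 = 6(s'(0) - Δ_1) = -36.
Forward elimination and back-substitution give m_0 = -105/2, m_1 = 51, m_2 = -87/2.
On [-1, 0], s(x) = -6 - 23/4·(x + 1) + 51/2·(x + 1)² - 63/4·(x + 1)³.
With (x + 1) = 1/3: s(-2/3) = -17/3.

-5.6667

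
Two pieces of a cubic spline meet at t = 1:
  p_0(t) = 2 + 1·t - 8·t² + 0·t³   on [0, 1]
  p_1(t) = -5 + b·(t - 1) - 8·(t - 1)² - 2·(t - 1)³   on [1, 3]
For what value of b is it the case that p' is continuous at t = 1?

p_0'(t) = 1 - 16·t + 0·t², so p_0'(1) = -15. On the right, p_1'(1) = b, so b = -15.

-15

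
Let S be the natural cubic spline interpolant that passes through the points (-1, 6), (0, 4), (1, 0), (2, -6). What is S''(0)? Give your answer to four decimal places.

-2.4000

With σ_i denoting the second derivative at x_i, h_i = 1, 1, 1, and Δ_i = (y_(i+1) − y_i)/h_i = -2, -4, -6:
  1·σ_0 + 4·σ_1 + 1·σ_2 = 6(Δ_1 - Δ_0) = -12
  1·σ_1 + 4·σ_2 + 1·σ_3 = 6(Δ_2 - Δ_1) = -12
Natural end conditions: σ_0 = σ_3 = 0.
Forward elimination and back-substitution give σ_0 = 0, σ_1 = -12/5, σ_2 = -12/5, σ_3 = 0.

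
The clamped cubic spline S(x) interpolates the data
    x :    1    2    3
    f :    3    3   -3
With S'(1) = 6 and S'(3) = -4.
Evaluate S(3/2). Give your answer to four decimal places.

4.3750

With σ_i denoting the second derivative at x_i, h_i = 1, 1, and Δ_i = (y_(i+1) − y_i)/h_i = 0, -6:
  1·σ_0 + 4·σ_1 + 1·σ_2 = 6(Δ_1 - Δ_0) = -36
Clamped end conditions give two more equations: 2h_0·σ_0 + h_0·σ_1 = 6(Δ_0 - S'(1)) = -36 and h_1·σ_1 + 2h_1·σ_2 = 6(S'(3) - Δ_1) = 12.
Forward elimination and back-substitution give σ_0 = -14, σ_1 = -8, σ_2 = 10.
On [1, 2], S(x) = 3 + 6·(x - 1) - 7·(x - 1)² + 1·(x - 1)³.
With (x - 1) = 1/2: S(3/2) = 35/8.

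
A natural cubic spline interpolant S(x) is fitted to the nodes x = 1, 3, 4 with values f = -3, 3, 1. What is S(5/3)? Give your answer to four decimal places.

-0.0123

Let m_i = S''(x_i). Step sizes h_i = 2, 1; slopes of the chords Δ_i = (y_(i+1) - y_i)/h_i = 3, -2.
  2·m_0 + 6·m_1 + 1·m_2 = 6(Δ_1 - Δ_0) = -30
Natural end conditions: m_0 = m_2 = 0.
Solving the tridiagonal system: m_0 = 0, m_1 = -5, m_2 = 0.
On [1, 3], S(x) = -3 + 14/3·(x - 1) + 0·(x - 1)² - 5/12·(x - 1)³.
With (x - 1) = 2/3: S(5/3) = -1/81.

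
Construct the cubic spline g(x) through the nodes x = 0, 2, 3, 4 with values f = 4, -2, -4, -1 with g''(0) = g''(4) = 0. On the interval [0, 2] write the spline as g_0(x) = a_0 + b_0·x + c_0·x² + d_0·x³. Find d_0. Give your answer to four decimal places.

-0.0217

Write σ_i for g''(x_i). With h_i = 2, 1, 1 and divided differences Δ_i = -3, -2, 3, the continuity of g' gives the tridiagonal system
  2·σ_0 + 6·σ_1 + 1·σ_2 = 6(Δ_1 - Δ_0) = 6
  1·σ_1 + 4·σ_2 + 1·σ_3 = 6(Δ_2 - Δ_1) = 30
Natural end conditions: σ_0 = σ_3 = 0.
Hence σ_0 = 0, σ_1 = -6/23, σ_2 = 174/23, σ_3 = 0.
On [0, 2], with g_0(x) = a_0 + b_0·x + c_0·x² + d_0·x³: c_0 = σ_0/2 = 0, d_0 = (σ_1 - σ_0)/(6h_0) = -1/46, b_0 = Δ_0 - h_0(2σ_0 + σ_1)/6 = -67/23.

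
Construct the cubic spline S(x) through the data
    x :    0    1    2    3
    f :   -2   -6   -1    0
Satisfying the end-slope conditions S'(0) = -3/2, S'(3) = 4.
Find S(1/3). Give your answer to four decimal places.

Put σ_i = S'' at the i-th knot. Here h = (1, 1, 1) and Δ = (-4, 5, 1), so the interior equations h_(i-1)·σ_(i-1) + 2(h_(i-1)+h_i)·σ_i + h_i·σ_(i+1) = 6(Δ_i − Δ_(i-1)) read
  1·σ_0 + 4·σ_1 + 1·σ_2 = 6(Δ_1 - Δ_0) = 54
  1·σ_1 + 4·σ_2 + 1·σ_3 = 6(Δ_2 - Δ_1) = -24
Clamped end conditions give two more equations: 2h_0·σ_0 + h_0·σ_1 = 6(Δ_0 - S'(0)) = -15 and h_2·σ_2 + 2h_2·σ_3 = 6(S'(3) - Δ_2) = 18.
Hence σ_0 = -278/15, σ_1 = 331/15, σ_2 = -236/15, σ_3 = 253/15.
On [0, 1], S(x) = -2 - 3/2·x - 139/15·x² + 203/30·x³.
With x = 1/3: S(1/3) = -1328/405.

-3.2790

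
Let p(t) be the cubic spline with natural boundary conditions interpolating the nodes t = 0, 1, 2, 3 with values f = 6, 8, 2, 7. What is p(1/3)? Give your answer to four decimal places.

With M_i denoting the second derivative at x_i, h_i = 1, 1, 1, and Δ_i = (y_(i+1) − y_i)/h_i = 2, -6, 5:
  1·M_0 + 4·M_1 + 1·M_2 = 6(Δ_1 - Δ_0) = -48
  1·M_1 + 4·M_2 + 1·M_3 = 6(Δ_2 - Δ_1) = 66
Natural end conditions: M_0 = M_3 = 0.
Hence M_0 = 0, M_1 = -86/5, M_2 = 104/5, M_3 = 0.
On [0, 1], p(t) = 6 + 73/15·t + 0·t² - 43/15·t³.
With t = 1/3: p(1/3) = 3044/405.

7.5160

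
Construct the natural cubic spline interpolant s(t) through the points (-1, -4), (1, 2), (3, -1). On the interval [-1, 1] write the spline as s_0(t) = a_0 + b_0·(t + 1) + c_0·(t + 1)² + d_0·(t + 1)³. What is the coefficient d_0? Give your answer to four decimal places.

-0.2813

Let M_i = s''(x_i). Step sizes h_i = 2, 2; slopes of the chords Δ_i = (y_(i+1) - y_i)/h_i = 3, -3/2.
  2·M_0 + 8·M_1 + 2·M_2 = 6(Δ_1 - Δ_0) = -27
Natural end conditions: M_0 = M_2 = 0.
Hence M_0 = 0, M_1 = -27/8, M_2 = 0.
On [-1, 1], with s_0(t) = a_0 + b_0·(t + 1) + c_0·(t + 1)² + d_0·(t + 1)³: c_0 = M_0/2 = 0, d_0 = (M_1 - M_0)/(6h_0) = -9/32, b_0 = Δ_0 - h_0(2M_0 + M_1)/6 = 33/8.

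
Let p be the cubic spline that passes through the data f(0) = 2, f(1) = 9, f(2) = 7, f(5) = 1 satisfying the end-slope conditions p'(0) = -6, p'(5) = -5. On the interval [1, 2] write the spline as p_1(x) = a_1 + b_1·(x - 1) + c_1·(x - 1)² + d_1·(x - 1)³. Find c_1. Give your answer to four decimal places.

-14.1034

Put M_i = p'' at the i-th knot. Here h = (1, 1, 3) and Δ = (7, -2, -2), so the interior equations h_(i-1)·M_(i-1) + 2(h_(i-1)+h_i)·M_i + h_i·M_(i+1) = 6(Δ_i − Δ_(i-1)) read
  1·M_0 + 4·M_1 + 1·M_2 = 6(Δ_1 - Δ_0) = -54
  1·M_1 + 8·M_2 + 3·M_3 = 6(Δ_2 - Δ_1) = 0
Clamped end conditions give two more equations: 2h_0·M_0 + h_0·M_1 = 6(Δ_0 - p'(0)) = 78 and h_2·M_2 + 2h_2·M_3 = 6(p'(5) - Δ_2) = -18.
Forward elimination and back-substitution give M_0 = 1540/29, M_1 = -818/29, M_2 = 166/29, M_3 = -170/29.
On [1, 2], with p_1(x) = a_1 + b_1·(x - 1) + c_1·(x - 1)² + d_1·(x - 1)³: c_1 = M_1/2 = -409/29, d_1 = (M_2 - M_1)/(6h_1) = 164/29, b_1 = Δ_1 - h_1(2M_1 + M_2)/6 = 187/29.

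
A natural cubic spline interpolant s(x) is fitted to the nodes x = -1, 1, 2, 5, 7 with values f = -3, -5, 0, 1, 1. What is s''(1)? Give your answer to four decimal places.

Put σ_i = s'' at the i-th knot. Here h = (2, 1, 3, 2) and Δ = (-1, 5, 1/3, 0), so the interior equations h_(i-1)·σ_(i-1) + 2(h_(i-1)+h_i)·σ_i + h_i·σ_(i+1) = 6(Δ_i − Δ_(i-1)) read
  2·σ_0 + 6·σ_1 + 1·σ_2 = 6(Δ_1 - Δ_0) = 36
  1·σ_1 + 8·σ_2 + 3·σ_3 = 6(Δ_2 - Δ_1) = -28
  3·σ_2 + 10·σ_3 + 2·σ_4 = 6(Δ_3 - Δ_2) = -2
Natural end conditions: σ_0 = σ_4 = 0.
Solving: σ_0 = 0, σ_1 = 1415/208, σ_2 = -501/104, σ_3 = 259/208, σ_4 = 0.

6.8029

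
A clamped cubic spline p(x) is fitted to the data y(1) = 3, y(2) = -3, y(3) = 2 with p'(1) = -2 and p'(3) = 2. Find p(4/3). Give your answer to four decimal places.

Let m_i = p''(x_i). Step sizes h_i = 1, 1; slopes of the chords Δ_i = (y_(i+1) - y_i)/h_i = -6, 5.
  1·m_0 + 4·m_1 + 1·m_2 = 6(Δ_1 - Δ_0) = 66
Clamped end conditions give two more equations: 2h_0·m_0 + h_0·m_1 = 6(Δ_0 - p'(1)) = -24 and h_1·m_1 + 2h_1·m_2 = 6(p'(3) - Δ_1) = -18.
Forward elimination and back-substitution give m_0 = -53/2, m_1 = 29, m_2 = -47/2.
On [1, 2], p(x) = 3 - 2·(x - 1) - 53/4·(x - 1)² + 37/4·(x - 1)³.
With (x - 1) = 1/3: p(4/3) = 65/54.

1.2037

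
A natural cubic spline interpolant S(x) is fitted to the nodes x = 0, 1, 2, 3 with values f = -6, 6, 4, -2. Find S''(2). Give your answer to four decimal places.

-0.8000

Let M_i = S''(x_i). Step sizes h_i = 1, 1, 1; slopes of the chords Δ_i = (y_(i+1) - y_i)/h_i = 12, -2, -6.
  1·M_0 + 4·M_1 + 1·M_2 = 6(Δ_1 - Δ_0) = -84
  1·M_1 + 4·M_2 + 1·M_3 = 6(Δ_2 - Δ_1) = -24
Natural end conditions: M_0 = M_3 = 0.
Solving the tridiagonal system: M_0 = 0, M_1 = -104/5, M_2 = -4/5, M_3 = 0.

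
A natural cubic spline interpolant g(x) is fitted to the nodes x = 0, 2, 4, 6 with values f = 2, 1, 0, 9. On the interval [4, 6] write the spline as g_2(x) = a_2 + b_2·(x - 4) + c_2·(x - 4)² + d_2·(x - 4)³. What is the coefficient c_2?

With m_i denoting the second derivative at x_i, h_i = 2, 2, 2, and Δ_i = (y_(i+1) − y_i)/h_i = -1/2, -1/2, 9/2:
  2·m_0 + 8·m_1 + 2·m_2 = 6(Δ_1 - Δ_0) = 0
  2·m_1 + 8·m_2 + 2·m_3 = 6(Δ_2 - Δ_1) = 30
Natural end conditions: m_0 = m_3 = 0.
Forward elimination and back-substitution give m_0 = 0, m_1 = -1, m_2 = 4, m_3 = 0.
On [4, 6], with g_2(x) = a_2 + b_2·(x - 4) + c_2·(x - 4)² + d_2·(x - 4)³: c_2 = m_2/2 = 2, d_2 = (m_3 - m_2)/(6h_2) = -1/3, b_2 = Δ_2 - h_2(2m_2 + m_3)/6 = 11/6.

2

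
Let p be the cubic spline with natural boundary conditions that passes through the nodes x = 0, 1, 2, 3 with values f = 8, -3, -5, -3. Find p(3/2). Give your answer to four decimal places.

-4.9750

Let m_i = p''(x_i). Step sizes h_i = 1, 1, 1; slopes of the chords Δ_i = (y_(i+1) - y_i)/h_i = -11, -2, 2.
  1·m_0 + 4·m_1 + 1·m_2 = 6(Δ_1 - Δ_0) = 54
  1·m_1 + 4·m_2 + 1·m_3 = 6(Δ_2 - Δ_1) = 24
Natural end conditions: m_0 = m_3 = 0.
Solving: m_0 = 0, m_1 = 64/5, m_2 = 14/5, m_3 = 0.
On [1, 2], p(x) = -3 - 101/15·(x - 1) + 32/5·(x - 1)² - 5/3·(x - 1)³.
With (x - 1) = 1/2: p(3/2) = -199/40.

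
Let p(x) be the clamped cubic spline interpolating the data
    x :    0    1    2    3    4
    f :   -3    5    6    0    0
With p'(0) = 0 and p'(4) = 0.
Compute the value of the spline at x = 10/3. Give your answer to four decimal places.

-0.4841

Let M_i = p''(x_i). Step sizes h_i = 1, 1, 1, 1; slopes of the chords Δ_i = (y_(i+1) - y_i)/h_i = 8, 1, -6, 0.
  1·M_0 + 4·M_1 + 1·M_2 = 6(Δ_1 - Δ_0) = -42
  1·M_1 + 4·M_2 + 1·M_3 = 6(Δ_2 - Δ_1) = -42
  1·M_2 + 4·M_3 + 1·M_4 = 6(Δ_3 - Δ_2) = 36
Clamped end conditions give two more equations: 2h_0·M_0 + h_0·M_1 = 6(Δ_0 - p'(0)) = 48 and h_3·M_3 + 2h_3·M_4 = 6(p'(4) - Δ_3) = 0.
Solving: M_0 = 897/28, M_1 = -225/14, M_2 = -39/4, M_3 = 183/14, M_4 = -183/28.
On [3, 4], p(x) = 0 - 183/56·(x - 3) + 183/28·(x - 3)² - 183/56·(x - 3)³.
With (x - 3) = 1/3: p(10/3) = -61/126.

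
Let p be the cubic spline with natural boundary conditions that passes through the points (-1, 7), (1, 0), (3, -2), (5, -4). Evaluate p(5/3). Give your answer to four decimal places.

-1.0617

Write M_i for p''(x_i). With h_i = 2, 2, 2 and divided differences Δ_i = -7/2, -1, -1, the continuity of p' gives the tridiagonal system
  2·M_0 + 8·M_1 + 2·M_2 = 6(Δ_1 - Δ_0) = 15
  2·M_1 + 8·M_2 + 2·M_3 = 6(Δ_2 - Δ_1) = 0
Natural end conditions: M_0 = M_3 = 0.
Hence M_0 = 0, M_1 = 2, M_2 = -1/2, M_3 = 0.
On [1, 3], p(x) = 0 - 13/6·(x - 1) + 1·(x - 1)² - 5/24·(x - 1)³.
With (x - 1) = 2/3: p(5/3) = -86/81.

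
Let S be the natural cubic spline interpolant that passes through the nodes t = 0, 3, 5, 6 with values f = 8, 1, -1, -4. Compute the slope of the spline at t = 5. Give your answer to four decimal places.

-2.1905

Write M_i for S''(x_i). With h_i = 3, 2, 1 and divided differences Δ_i = -7/3, -1, -3, the continuity of S' gives the tridiagonal system
  3·M_0 + 10·M_1 + 2·M_2 = 6(Δ_1 - Δ_0) = 8
  2·M_1 + 6·M_2 + 1·M_3 = 6(Δ_2 - Δ_1) = -12
Natural end conditions: M_0 = M_3 = 0.
Hence M_0 = 0, M_1 = 9/7, M_2 = -17/7, M_3 = 0.
On [5, 6], S'(t) = b_2 + 2c_2·(t - 5) + 3d_2·(t - 5)² with b_2 = Δ_2 - h_2(2M_2 + M_3)/6 = -46/21, c_2 = M_2/2 = -17/14, d_2 = (M_3 - M_2)/(6h_2) = 17/42. So S'(5) = -46/21.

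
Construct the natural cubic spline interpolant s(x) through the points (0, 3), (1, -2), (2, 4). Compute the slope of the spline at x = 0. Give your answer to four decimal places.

-7.7500

With M_i denoting the second derivative at x_i, h_i = 1, 1, and Δ_i = (y_(i+1) − y_i)/h_i = -5, 6:
  1·M_0 + 4·M_1 + 1·M_2 = 6(Δ_1 - Δ_0) = 66
Natural end conditions: M_0 = M_2 = 0.
Solving the tridiagonal system: M_0 = 0, M_1 = 33/2, M_2 = 0.
On [0, 1], s'(x) = b_0 + 2c_0·x + 3d_0·x² with b_0 = Δ_0 - h_0(2M_0 + M_1)/6 = -31/4, c_0 = M_0/2 = 0, d_0 = (M_1 - M_0)/(6h_0) = 11/4. So s'(0) = -31/4.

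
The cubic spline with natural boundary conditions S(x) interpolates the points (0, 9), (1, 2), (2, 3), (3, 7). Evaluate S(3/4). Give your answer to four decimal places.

3.1156

With σ_i denoting the second derivative at x_i, h_i = 1, 1, 1, and Δ_i = (y_(i+1) − y_i)/h_i = -7, 1, 4:
  1·σ_0 + 4·σ_1 + 1·σ_2 = 6(Δ_1 - Δ_0) = 48
  1·σ_1 + 4·σ_2 + 1·σ_3 = 6(Δ_2 - Δ_1) = 18
Natural end conditions: σ_0 = σ_3 = 0.
Solving: σ_0 = 0, σ_1 = 58/5, σ_2 = 8/5, σ_3 = 0.
On [0, 1], S(x) = 9 - 134/15·x + 0·x² + 29/15·x³.
With x = 3/4: S(3/4) = 997/320.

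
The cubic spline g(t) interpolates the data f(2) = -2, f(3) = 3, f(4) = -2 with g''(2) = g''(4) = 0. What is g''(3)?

-15

With M_i denoting the second derivative at x_i, h_i = 1, 1, and Δ_i = (y_(i+1) − y_i)/h_i = 5, -5:
  1·M_0 + 4·M_1 + 1·M_2 = 6(Δ_1 - Δ_0) = -60
Natural end conditions: M_0 = M_2 = 0.
Forward elimination and back-substitution give M_0 = 0, M_1 = -15, M_2 = 0.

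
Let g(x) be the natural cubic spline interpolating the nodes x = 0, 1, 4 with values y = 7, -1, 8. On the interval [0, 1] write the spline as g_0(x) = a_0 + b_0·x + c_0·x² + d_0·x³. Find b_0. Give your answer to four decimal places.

Let σ_i = g''(x_i). Step sizes h_i = 1, 3; slopes of the chords Δ_i = (y_(i+1) - y_i)/h_i = -8, 3.
  1·σ_0 + 8·σ_1 + 3·σ_2 = 6(Δ_1 - Δ_0) = 66
Natural end conditions: σ_0 = σ_2 = 0.
Solving the tridiagonal system: σ_0 = 0, σ_1 = 33/4, σ_2 = 0.
On [0, 1], with g_0(x) = a_0 + b_0·x + c_0·x² + d_0·x³: c_0 = σ_0/2 = 0, d_0 = (σ_1 - σ_0)/(6h_0) = 11/8, b_0 = Δ_0 - h_0(2σ_0 + σ_1)/6 = -75/8.

-9.3750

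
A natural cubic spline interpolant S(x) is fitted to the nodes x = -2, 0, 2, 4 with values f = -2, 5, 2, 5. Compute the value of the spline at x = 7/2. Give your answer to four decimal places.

3.7188

Write M_i for S''(x_i). With h_i = 2, 2, 2 and divided differences Δ_i = 7/2, -3/2, 3/2, the continuity of S' gives the tridiagonal system
  2·M_0 + 8·M_1 + 2·M_2 = 6(Δ_1 - Δ_0) = -30
  2·M_1 + 8·M_2 + 2·M_3 = 6(Δ_2 - Δ_1) = 18
Natural end conditions: M_0 = M_3 = 0.
Solving: M_0 = 0, M_1 = -23/5, M_2 = 17/5, M_3 = 0.
On [2, 4], S(x) = 2 - 23/30·(x - 2) + 17/10·(x - 2)² - 17/60·(x - 2)³.
With (x - 2) = 3/2: S(7/2) = 119/32.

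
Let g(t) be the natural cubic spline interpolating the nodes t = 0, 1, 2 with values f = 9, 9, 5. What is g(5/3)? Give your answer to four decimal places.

6.6296

With M_i denoting the second derivative at x_i, h_i = 1, 1, and Δ_i = (y_(i+1) − y_i)/h_i = 0, -4:
  1·M_0 + 4·M_1 + 1·M_2 = 6(Δ_1 - Δ_0) = -24
Natural end conditions: M_0 = M_2 = 0.
Hence M_0 = 0, M_1 = -6, M_2 = 0.
On [1, 2], g(t) = 9 - 2·(t - 1) - 3·(t - 1)² + 1·(t - 1)³.
With (t - 1) = 2/3: g(5/3) = 179/27.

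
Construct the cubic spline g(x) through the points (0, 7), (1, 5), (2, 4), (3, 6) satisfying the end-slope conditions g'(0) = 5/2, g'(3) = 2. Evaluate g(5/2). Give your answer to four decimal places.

Let M_i = g''(x_i). Step sizes h_i = 1, 1, 1; slopes of the chords Δ_i = (y_(i+1) - y_i)/h_i = -2, -1, 2.
  1·M_0 + 4·M_1 + 1·M_2 = 6(Δ_1 - Δ_0) = 6
  1·M_1 + 4·M_2 + 1·M_3 = 6(Δ_2 - Δ_1) = 18
Clamped end conditions give two more equations: 2h_0·M_0 + h_0·M_1 = 6(Δ_0 - g'(0)) = -27 and h_2·M_2 + 2h_2·M_3 = 6(g'(3) - Δ_2) = 0.
Forward elimination and back-substitution give M_0 = -236/15, M_1 = 67/15, M_2 = 58/15, M_3 = -29/15.
On [2, 3], g(x) = 4 + 31/30·(x - 2) + 29/15·(x - 2)² - 29/30·(x - 2)³.
With (x - 2) = 1/2: g(5/2) = 1171/240.

4.8792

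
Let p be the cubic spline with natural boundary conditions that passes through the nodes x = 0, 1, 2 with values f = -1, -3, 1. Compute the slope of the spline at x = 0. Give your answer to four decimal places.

Let m_i = p''(x_i). Step sizes h_i = 1, 1; slopes of the chords Δ_i = (y_(i+1) - y_i)/h_i = -2, 4.
  1·m_0 + 4·m_1 + 1·m_2 = 6(Δ_1 - Δ_0) = 36
Natural end conditions: m_0 = m_2 = 0.
Hence m_0 = 0, m_1 = 9, m_2 = 0.
On [0, 1], p'(x) = b_0 + 2c_0·x + 3d_0·x² with b_0 = Δ_0 - h_0(2m_0 + m_1)/6 = -7/2, c_0 = m_0/2 = 0, d_0 = (m_1 - m_0)/(6h_0) = 3/2. So p'(0) = -7/2.

-3.5000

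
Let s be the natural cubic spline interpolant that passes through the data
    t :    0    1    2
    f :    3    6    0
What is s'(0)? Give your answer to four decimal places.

Put σ_i = s'' at the i-th knot. Here h = (1, 1) and Δ = (3, -6), so the interior equations h_(i-1)·σ_(i-1) + 2(h_(i-1)+h_i)·σ_i + h_i·σ_(i+1) = 6(Δ_i − Δ_(i-1)) read
  1·σ_0 + 4·σ_1 + 1·σ_2 = 6(Δ_1 - Δ_0) = -54
Natural end conditions: σ_0 = σ_2 = 0.
Solving: σ_0 = 0, σ_1 = -27/2, σ_2 = 0.
On [0, 1], s'(t) = b_0 + 2c_0·t + 3d_0·t² with b_0 = Δ_0 - h_0(2σ_0 + σ_1)/6 = 21/4, c_0 = σ_0/2 = 0, d_0 = (σ_1 - σ_0)/(6h_0) = -9/4. So s'(0) = 21/4.

5.2500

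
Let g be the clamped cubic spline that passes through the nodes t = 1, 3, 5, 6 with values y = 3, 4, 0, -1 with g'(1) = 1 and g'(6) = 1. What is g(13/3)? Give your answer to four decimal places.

1.5652

Put m_i = g'' at the i-th knot. Here h = (2, 2, 1) and Δ = (1/2, -2, -1), so the interior equations h_(i-1)·m_(i-1) + 2(h_(i-1)+h_i)·m_i + h_i·m_(i+1) = 6(Δ_i − Δ_(i-1)) read
  2·m_0 + 8·m_1 + 2·m_2 = 6(Δ_1 - Δ_0) = -15
  2·m_1 + 6·m_2 + 1·m_3 = 6(Δ_2 - Δ_1) = 6
Clamped end conditions give two more equations: 2h_0·m_0 + h_0·m_1 = 6(Δ_0 - g'(1)) = -3 and h_2·m_2 + 2h_2·m_3 = 6(g'(6) - Δ_2) = 12.
Hence m_0 = 15/46, m_1 = -99/46, m_2 = 18/23, m_3 = 129/23.
On [3, 5], g(t) = 4 - 19/23·(t - 3) - 99/92·(t - 3)² + 45/184·(t - 3)³.
With (t - 3) = 4/3: g(13/3) = 36/23.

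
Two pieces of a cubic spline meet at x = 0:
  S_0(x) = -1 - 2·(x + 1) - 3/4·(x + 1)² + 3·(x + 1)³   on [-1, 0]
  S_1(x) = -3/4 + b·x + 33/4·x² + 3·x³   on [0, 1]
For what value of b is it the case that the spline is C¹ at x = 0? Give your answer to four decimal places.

S_0'(x) = -2 - 3/2·(x + 1) + 9·(x + 1)², so S_0'(0) = 11/2. On the right, S_1'(0) = b, so b = 11/2.

5.5000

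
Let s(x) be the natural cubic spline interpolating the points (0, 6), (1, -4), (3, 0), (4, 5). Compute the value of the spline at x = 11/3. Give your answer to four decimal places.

3.3889

Write m_i for s''(x_i). With h_i = 1, 2, 1 and divided differences Δ_i = -10, 2, 5, the continuity of s' gives the tridiagonal system
  1·m_0 + 6·m_1 + 2·m_2 = 6(Δ_1 - Δ_0) = 72
  2·m_1 + 6·m_2 + 1·m_3 = 6(Δ_2 - Δ_1) = 18
Natural end conditions: m_0 = m_3 = 0.
Forward elimination and back-substitution give m_0 = 0, m_1 = 99/8, m_2 = -9/8, m_3 = 0.
On [3, 4], s(x) = 0 + 43/8·(x - 3) - 9/16·(x - 3)² + 3/16·(x - 3)³.
With (x - 3) = 2/3: s(11/3) = 61/18.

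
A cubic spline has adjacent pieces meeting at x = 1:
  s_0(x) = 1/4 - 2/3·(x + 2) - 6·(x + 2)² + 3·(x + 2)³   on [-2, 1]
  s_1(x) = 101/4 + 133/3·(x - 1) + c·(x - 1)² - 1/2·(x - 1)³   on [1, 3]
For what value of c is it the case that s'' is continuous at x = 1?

21

s_0''(x) = -12 + 18·(x + 2), so s_0''(1) = 42. On the right, s_1''(1) = 2c, so c = 21.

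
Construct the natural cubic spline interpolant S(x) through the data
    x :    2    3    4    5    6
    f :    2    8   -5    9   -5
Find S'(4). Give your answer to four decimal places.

Let M_i = S''(x_i). Step sizes h_i = 1, 1, 1, 1; slopes of the chords Δ_i = (y_(i+1) - y_i)/h_i = 6, -13, 14, -14.
  1·M_0 + 4·M_1 + 1·M_2 = 6(Δ_1 - Δ_0) = -114
  1·M_1 + 4·M_2 + 1·M_3 = 6(Δ_2 - Δ_1) = 162
  1·M_2 + 4·M_3 + 1·M_4 = 6(Δ_3 - Δ_2) = -168
Natural end conditions: M_0 = M_4 = 0.
Solving: M_0 = 0, M_1 = -1263/28, M_2 = 465/7, M_3 = -1641/28, M_4 = 0.
On [4, 5], S'(x) = b_2 + 2c_2·(x - 4) + 3d_2·(x - 4)² with b_2 = Δ_2 - h_2(2M_2 + M_3)/6 = 13/8, c_2 = M_2/2 = 465/14, d_2 = (M_3 - M_2)/(6h_2) = -1167/56. So S'(4) = 13/8.

1.6250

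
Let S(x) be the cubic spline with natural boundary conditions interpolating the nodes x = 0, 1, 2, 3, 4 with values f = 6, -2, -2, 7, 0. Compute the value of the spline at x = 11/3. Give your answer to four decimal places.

Let M_i = S''(x_i). Step sizes h_i = 1, 1, 1, 1; slopes of the chords Δ_i = (y_(i+1) - y_i)/h_i = -8, 0, 9, -7.
  1·M_0 + 4·M_1 + 1·M_2 = 6(Δ_1 - Δ_0) = 48
  1·M_1 + 4·M_2 + 1·M_3 = 6(Δ_2 - Δ_1) = 54
  1·M_2 + 4·M_3 + 1·M_4 = 6(Δ_3 - Δ_2) = -96
Natural end conditions: M_0 = M_4 = 0.
Forward elimination and back-substitution give M_0 = 0, M_1 = 51/7, M_2 = 132/7, M_3 = -201/7, M_4 = 0.
On [3, 4], S(x) = 7 + 18/7·(x - 3) - 201/14·(x - 3)² + 67/14·(x - 3)³.
With (x - 3) = 2/3: S(11/3) = 709/189.

3.7513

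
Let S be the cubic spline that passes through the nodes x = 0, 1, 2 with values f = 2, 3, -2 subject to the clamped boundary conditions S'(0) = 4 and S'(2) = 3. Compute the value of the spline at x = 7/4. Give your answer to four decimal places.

With m_i denoting the second derivative at x_i, h_i = 1, 1, and Δ_i = (y_(i+1) − y_i)/h_i = 1, -5:
  1·m_0 + 4·m_1 + 1·m_2 = 6(Δ_1 - Δ_0) = -36
Clamped end conditions give two more equations: 2h_0·m_0 + h_0·m_1 = 6(Δ_0 - S'(0)) = -18 and h_1·m_1 + 2h_1·m_2 = 6(S'(2) - Δ_1) = 48.
Forward elimination and back-substitution give m_0 = -1/2, m_1 = -17, m_2 = 65/2.
On [1, 2], S(x) = 3 - 19/4·(x - 1) - 17/2·(x - 1)² + 33/4·(x - 1)³.
With (x - 1) = 3/4: S(7/4) = -477/256.

-1.8633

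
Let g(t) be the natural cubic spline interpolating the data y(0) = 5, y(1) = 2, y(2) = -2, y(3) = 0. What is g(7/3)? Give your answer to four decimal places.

-1.9506

Write m_i for g''(x_i). With h_i = 1, 1, 1 and divided differences Δ_i = -3, -4, 2, the continuity of g' gives the tridiagonal system
  1·m_0 + 4·m_1 + 1·m_2 = 6(Δ_1 - Δ_0) = -6
  1·m_1 + 4·m_2 + 1·m_3 = 6(Δ_2 - Δ_1) = 36
Natural end conditions: m_0 = m_3 = 0.
Forward elimination and back-substitution give m_0 = 0, m_1 = -4, m_2 = 10, m_3 = 0.
On [2, 3], g(t) = -2 - 4/3·(t - 2) + 5·(t - 2)² - 5/3·(t - 2)³.
With (t - 2) = 1/3: g(7/3) = -158/81.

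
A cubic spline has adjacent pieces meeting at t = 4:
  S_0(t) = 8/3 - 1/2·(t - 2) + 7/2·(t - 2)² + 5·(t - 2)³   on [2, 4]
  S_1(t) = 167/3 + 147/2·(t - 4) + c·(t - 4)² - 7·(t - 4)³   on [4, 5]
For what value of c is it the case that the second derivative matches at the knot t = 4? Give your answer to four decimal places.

33.5000

S_0''(t) = 7 + 30·(t - 2), so S_0''(4) = 67. On the right, S_1''(4) = 2c, so c = 67/2.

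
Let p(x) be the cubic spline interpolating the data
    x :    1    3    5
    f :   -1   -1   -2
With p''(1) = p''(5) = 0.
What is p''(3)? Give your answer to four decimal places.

-0.3750

Write σ_i for p''(x_i). With h_i = 2, 2 and divided differences Δ_i = 0, -1/2, the continuity of p' gives the tridiagonal system
  2·σ_0 + 8·σ_1 + 2·σ_2 = 6(Δ_1 - Δ_0) = -3
Natural end conditions: σ_0 = σ_2 = 0.
Solving: σ_0 = 0, σ_1 = -3/8, σ_2 = 0.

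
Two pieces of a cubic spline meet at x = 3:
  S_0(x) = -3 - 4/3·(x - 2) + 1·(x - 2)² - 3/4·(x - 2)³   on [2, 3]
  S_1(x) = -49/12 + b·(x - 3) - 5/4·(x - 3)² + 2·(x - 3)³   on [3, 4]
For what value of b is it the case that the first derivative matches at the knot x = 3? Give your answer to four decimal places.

S_0'(x) = -4/3 + 2·(x - 2) - 9/4·(x - 2)², so S_0'(3) = -19/12. On the right, S_1'(3) = b, so b = -19/12.

-1.5833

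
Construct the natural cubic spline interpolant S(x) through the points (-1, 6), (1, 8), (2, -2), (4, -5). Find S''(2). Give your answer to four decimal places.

With m_i denoting the second derivative at x_i, h_i = 2, 1, 2, and Δ_i = (y_(i+1) − y_i)/h_i = 1, -10, -3/2:
  2·m_0 + 6·m_1 + 1·m_2 = 6(Δ_1 - Δ_0) = -66
  1·m_1 + 6·m_2 + 2·m_3 = 6(Δ_2 - Δ_1) = 51
Natural end conditions: m_0 = m_3 = 0.
Solving: m_0 = 0, m_1 = -447/35, m_2 = 372/35, m_3 = 0.

10.6286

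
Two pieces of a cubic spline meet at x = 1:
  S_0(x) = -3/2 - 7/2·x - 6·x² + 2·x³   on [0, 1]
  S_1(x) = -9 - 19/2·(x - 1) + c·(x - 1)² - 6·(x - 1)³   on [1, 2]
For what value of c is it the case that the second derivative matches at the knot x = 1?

S_0''(x) = -12 + 12·x, so S_0''(1) = 0. On the right, S_1''(1) = 2c, so c = 0.

0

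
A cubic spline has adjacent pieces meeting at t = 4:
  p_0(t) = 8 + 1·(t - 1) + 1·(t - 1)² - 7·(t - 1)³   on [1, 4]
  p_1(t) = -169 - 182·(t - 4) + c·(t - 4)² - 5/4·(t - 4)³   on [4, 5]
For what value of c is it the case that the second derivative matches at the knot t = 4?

-62

p_0''(t) = 2 - 42·(t - 1), so p_0''(4) = -124. On the right, p_1''(4) = 2c, so c = -62.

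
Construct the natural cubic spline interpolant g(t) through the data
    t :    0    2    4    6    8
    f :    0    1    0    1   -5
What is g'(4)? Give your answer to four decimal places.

0.3125

With m_i denoting the second derivative at x_i, h_i = 2, 2, 2, 2, and Δ_i = (y_(i+1) − y_i)/h_i = 1/2, -1/2, 1/2, -3:
  2·m_0 + 8·m_1 + 2·m_2 = 6(Δ_1 - Δ_0) = -6
  2·m_1 + 8·m_2 + 2·m_3 = 6(Δ_2 - Δ_1) = 6
  2·m_2 + 8·m_3 + 2·m_4 = 6(Δ_3 - Δ_2) = -21
Natural end conditions: m_0 = m_4 = 0.
Solving the tridiagonal system: m_0 = 0, m_1 = -135/112, m_2 = 51/28, m_3 = -345/112, m_4 = 0.
On [4, 6], g'(t) = b_2 + 2c_2·(t - 4) + 3d_2·(t - 4)² with b_2 = Δ_2 - h_2(2m_2 + m_3)/6 = 5/16, c_2 = m_2/2 = 51/56, d_2 = (m_3 - m_2)/(6h_2) = -183/448. So g'(4) = 5/16.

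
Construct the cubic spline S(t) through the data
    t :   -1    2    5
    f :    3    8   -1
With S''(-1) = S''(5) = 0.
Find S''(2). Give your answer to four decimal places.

-2.3333

With M_i denoting the second derivative at x_i, h_i = 3, 3, and Δ_i = (y_(i+1) − y_i)/h_i = 5/3, -3:
  3·M_0 + 12·M_1 + 3·M_2 = 6(Δ_1 - Δ_0) = -28
Natural end conditions: M_0 = M_2 = 0.
Solving: M_0 = 0, M_1 = -7/3, M_2 = 0.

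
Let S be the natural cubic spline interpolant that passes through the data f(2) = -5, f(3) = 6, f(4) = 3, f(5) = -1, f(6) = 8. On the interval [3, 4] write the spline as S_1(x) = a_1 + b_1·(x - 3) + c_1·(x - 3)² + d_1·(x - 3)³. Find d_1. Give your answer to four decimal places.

With M_i denoting the second derivative at x_i, h_i = 1, 1, 1, 1, and Δ_i = (y_(i+1) − y_i)/h_i = 11, -3, -4, 9:
  1·M_0 + 4·M_1 + 1·M_2 = 6(Δ_1 - Δ_0) = -84
  1·M_1 + 4·M_2 + 1·M_3 = 6(Δ_2 - Δ_1) = -6
  1·M_2 + 4·M_3 + 1·M_4 = 6(Δ_3 - Δ_2) = 78
Natural end conditions: M_0 = M_4 = 0.
Solving: M_0 = 0, M_1 = -579/28, M_2 = -9/7, M_3 = 555/28, M_4 = 0.
On [3, 4], with S_1(x) = a_1 + b_1·(x - 3) + c_1·(x - 3)² + d_1·(x - 3)³: c_1 = M_1/2 = -579/56, d_1 = (M_2 - M_1)/(6h_1) = 181/56, b_1 = Δ_1 - h_1(2M_1 + M_2)/6 = 115/28.

3.2321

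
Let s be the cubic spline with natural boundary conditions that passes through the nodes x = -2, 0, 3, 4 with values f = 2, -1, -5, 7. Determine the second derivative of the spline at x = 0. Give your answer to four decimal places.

-3.2676

Let M_i = s''(x_i). Step sizes h_i = 2, 3, 1; slopes of the chords Δ_i = (y_(i+1) - y_i)/h_i = -3/2, -4/3, 12.
  2·M_0 + 10·M_1 + 3·M_2 = 6(Δ_1 - Δ_0) = 1
  3·M_1 + 8·M_2 + 1·M_3 = 6(Δ_2 - Δ_1) = 80
Natural end conditions: M_0 = M_3 = 0.
Solving the tridiagonal system: M_0 = 0, M_1 = -232/71, M_2 = 797/71, M_3 = 0.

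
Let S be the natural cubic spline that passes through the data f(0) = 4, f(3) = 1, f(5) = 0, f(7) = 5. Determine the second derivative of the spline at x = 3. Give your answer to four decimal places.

Put m_i = S'' at the i-th knot. Here h = (3, 2, 2) and Δ = (-1, -1/2, 5/2), so the interior equations h_(i-1)·m_(i-1) + 2(h_(i-1)+h_i)·m_i + h_i·m_(i+1) = 6(Δ_i − Δ_(i-1)) read
  3·m_0 + 10·m_1 + 2·m_2 = 6(Δ_1 - Δ_0) = 3
  2·m_1 + 8·m_2 + 2·m_3 = 6(Δ_2 - Δ_1) = 18
Natural end conditions: m_0 = m_3 = 0.
Hence m_0 = 0, m_1 = -3/19, m_2 = 87/38, m_3 = 0.

-0.1579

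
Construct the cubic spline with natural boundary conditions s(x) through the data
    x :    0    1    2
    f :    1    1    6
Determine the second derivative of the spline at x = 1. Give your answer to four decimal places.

7.5000

Let M_i = s''(x_i). Step sizes h_i = 1, 1; slopes of the chords Δ_i = (y_(i+1) - y_i)/h_i = 0, 5.
  1·M_0 + 4·M_1 + 1·M_2 = 6(Δ_1 - Δ_0) = 30
Natural end conditions: M_0 = M_2 = 0.
Hence M_0 = 0, M_1 = 15/2, M_2 = 0.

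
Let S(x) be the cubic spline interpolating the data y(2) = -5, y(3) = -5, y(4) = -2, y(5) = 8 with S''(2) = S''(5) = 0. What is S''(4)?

10

With M_i denoting the second derivative at x_i, h_i = 1, 1, 1, and Δ_i = (y_(i+1) − y_i)/h_i = 0, 3, 10:
  1·M_0 + 4·M_1 + 1·M_2 = 6(Δ_1 - Δ_0) = 18
  1·M_1 + 4·M_2 + 1·M_3 = 6(Δ_2 - Δ_1) = 42
Natural end conditions: M_0 = M_3 = 0.
Hence M_0 = 0, M_1 = 2, M_2 = 10, M_3 = 0.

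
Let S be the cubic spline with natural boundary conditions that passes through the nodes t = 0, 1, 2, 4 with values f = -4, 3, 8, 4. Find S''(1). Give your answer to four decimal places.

Write σ_i for S''(x_i). With h_i = 1, 1, 2 and divided differences Δ_i = 7, 5, -2, the continuity of S' gives the tridiagonal system
  1·σ_0 + 4·σ_1 + 1·σ_2 = 6(Δ_1 - Δ_0) = -12
  1·σ_1 + 6·σ_2 + 2·σ_3 = 6(Δ_2 - Δ_1) = -42
Natural end conditions: σ_0 = σ_3 = 0.
Solving: σ_0 = 0, σ_1 = -30/23, σ_2 = -156/23, σ_3 = 0.

-1.3043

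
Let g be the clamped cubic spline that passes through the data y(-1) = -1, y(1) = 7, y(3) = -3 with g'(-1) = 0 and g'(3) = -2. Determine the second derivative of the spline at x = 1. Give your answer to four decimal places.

Let M_i = g''(x_i). Step sizes h_i = 2, 2; slopes of the chords Δ_i = (y_(i+1) - y_i)/h_i = 4, -5.
  2·M_0 + 8·M_1 + 2·M_2 = 6(Δ_1 - Δ_0) = -54
Clamped end conditions give two more equations: 2h_0·M_0 + h_0·M_1 = 6(Δ_0 - g'(-1)) = 24 and h_1·M_1 + 2h_1·M_2 = 6(g'(3) - Δ_1) = 18.
Hence M_0 = 49/4, M_1 = -25/2, M_2 = 43/4.

-12.5000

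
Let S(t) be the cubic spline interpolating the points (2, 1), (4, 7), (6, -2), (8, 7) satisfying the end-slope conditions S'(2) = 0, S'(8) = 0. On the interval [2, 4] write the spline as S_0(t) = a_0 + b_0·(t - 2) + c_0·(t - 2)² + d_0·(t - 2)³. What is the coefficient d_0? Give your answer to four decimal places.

Write M_i for S''(x_i). With h_i = 2, 2, 2 and divided differences Δ_i = 3, -9/2, 9/2, the continuity of S' gives the tridiagonal system
  2·M_0 + 8·M_1 + 2·M_2 = 6(Δ_1 - Δ_0) = -45
  2·M_1 + 8·M_2 + 2·M_3 = 6(Δ_2 - Δ_1) = 54
Clamped end conditions give two more equations: 2h_0·M_0 + h_0·M_1 = 6(Δ_0 - S'(2)) = 18 and h_2·M_2 + 2h_2·M_3 = 6(S'(8) - Δ_2) = -27.
Solving the tridiagonal system: M_0 = 51/5, M_1 = -57/5, M_2 = 129/10, M_3 = -66/5.
On [2, 4], with S_0(t) = a_0 + b_0·(t - 2) + c_0·(t - 2)² + d_0·(t - 2)³: c_0 = M_0/2 = 51/10, d_0 = (M_1 - M_0)/(6h_0) = -9/5, b_0 = Δ_0 - h_0(2M_0 + M_1)/6 = 0.

-1.8000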